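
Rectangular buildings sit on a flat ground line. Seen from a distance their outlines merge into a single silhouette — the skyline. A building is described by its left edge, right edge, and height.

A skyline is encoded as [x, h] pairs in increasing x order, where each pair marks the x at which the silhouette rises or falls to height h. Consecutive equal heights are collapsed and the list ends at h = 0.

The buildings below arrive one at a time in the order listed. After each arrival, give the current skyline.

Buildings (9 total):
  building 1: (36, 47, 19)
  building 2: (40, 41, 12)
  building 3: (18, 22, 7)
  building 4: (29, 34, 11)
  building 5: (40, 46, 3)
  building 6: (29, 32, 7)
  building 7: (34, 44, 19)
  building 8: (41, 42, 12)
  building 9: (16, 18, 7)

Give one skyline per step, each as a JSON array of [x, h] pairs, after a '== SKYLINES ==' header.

== SKYLINES ==
[[36,19],[47,0]]
[[36,19],[47,0]]
[[18,7],[22,0],[36,19],[47,0]]
[[18,7],[22,0],[29,11],[34,0],[36,19],[47,0]]
[[18,7],[22,0],[29,11],[34,0],[36,19],[47,0]]
[[18,7],[22,0],[29,11],[34,0],[36,19],[47,0]]
[[18,7],[22,0],[29,11],[34,19],[47,0]]
[[18,7],[22,0],[29,11],[34,19],[47,0]]
[[16,7],[22,0],[29,11],[34,19],[47,0]]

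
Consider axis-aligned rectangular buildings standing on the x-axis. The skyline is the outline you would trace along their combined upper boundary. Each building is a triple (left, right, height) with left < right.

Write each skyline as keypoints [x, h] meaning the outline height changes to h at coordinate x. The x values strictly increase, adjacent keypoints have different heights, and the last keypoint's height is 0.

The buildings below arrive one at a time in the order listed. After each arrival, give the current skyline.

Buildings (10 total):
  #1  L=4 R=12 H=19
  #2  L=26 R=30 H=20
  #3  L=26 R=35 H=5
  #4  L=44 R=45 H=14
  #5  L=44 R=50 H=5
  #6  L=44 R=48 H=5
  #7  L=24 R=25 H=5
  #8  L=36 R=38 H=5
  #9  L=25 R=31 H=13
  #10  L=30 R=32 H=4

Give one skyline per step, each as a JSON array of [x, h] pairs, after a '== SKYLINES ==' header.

== SKYLINES ==
[[4,19],[12,0]]
[[4,19],[12,0],[26,20],[30,0]]
[[4,19],[12,0],[26,20],[30,5],[35,0]]
[[4,19],[12,0],[26,20],[30,5],[35,0],[44,14],[45,0]]
[[4,19],[12,0],[26,20],[30,5],[35,0],[44,14],[45,5],[50,0]]
[[4,19],[12,0],[26,20],[30,5],[35,0],[44,14],[45,5],[50,0]]
[[4,19],[12,0],[24,5],[25,0],[26,20],[30,5],[35,0],[44,14],[45,5],[50,0]]
[[4,19],[12,0],[24,5],[25,0],[26,20],[30,5],[35,0],[36,5],[38,0],[44,14],[45,5],[50,0]]
[[4,19],[12,0],[24,5],[25,13],[26,20],[30,13],[31,5],[35,0],[36,5],[38,0],[44,14],[45,5],[50,0]]
[[4,19],[12,0],[24,5],[25,13],[26,20],[30,13],[31,5],[35,0],[36,5],[38,0],[44,14],[45,5],[50,0]]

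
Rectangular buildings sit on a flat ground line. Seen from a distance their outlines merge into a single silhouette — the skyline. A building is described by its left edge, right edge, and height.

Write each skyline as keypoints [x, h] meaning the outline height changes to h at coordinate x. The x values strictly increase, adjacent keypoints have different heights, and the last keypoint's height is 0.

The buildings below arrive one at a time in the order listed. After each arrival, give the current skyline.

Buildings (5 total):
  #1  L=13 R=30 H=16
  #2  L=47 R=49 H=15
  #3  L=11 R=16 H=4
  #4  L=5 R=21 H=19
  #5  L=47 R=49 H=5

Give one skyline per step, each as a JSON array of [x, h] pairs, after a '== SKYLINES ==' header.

== SKYLINES ==
[[13,16],[30,0]]
[[13,16],[30,0],[47,15],[49,0]]
[[11,4],[13,16],[30,0],[47,15],[49,0]]
[[5,19],[21,16],[30,0],[47,15],[49,0]]
[[5,19],[21,16],[30,0],[47,15],[49,0]]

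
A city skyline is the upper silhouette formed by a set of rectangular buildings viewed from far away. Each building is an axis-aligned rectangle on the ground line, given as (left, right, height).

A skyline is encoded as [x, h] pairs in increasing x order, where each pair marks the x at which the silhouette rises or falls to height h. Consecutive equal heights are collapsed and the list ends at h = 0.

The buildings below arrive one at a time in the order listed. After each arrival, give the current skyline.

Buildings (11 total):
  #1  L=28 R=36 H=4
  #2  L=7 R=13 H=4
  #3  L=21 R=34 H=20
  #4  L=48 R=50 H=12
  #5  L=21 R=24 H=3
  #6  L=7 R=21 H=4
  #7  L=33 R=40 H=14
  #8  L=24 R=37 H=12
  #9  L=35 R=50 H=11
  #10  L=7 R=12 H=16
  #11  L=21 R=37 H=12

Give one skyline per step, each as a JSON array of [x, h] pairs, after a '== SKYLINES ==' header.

== SKYLINES ==
[[28,4],[36,0]]
[[7,4],[13,0],[28,4],[36,0]]
[[7,4],[13,0],[21,20],[34,4],[36,0]]
[[7,4],[13,0],[21,20],[34,4],[36,0],[48,12],[50,0]]
[[7,4],[13,0],[21,20],[34,4],[36,0],[48,12],[50,0]]
[[7,4],[21,20],[34,4],[36,0],[48,12],[50,0]]
[[7,4],[21,20],[34,14],[40,0],[48,12],[50,0]]
[[7,4],[21,20],[34,14],[40,0],[48,12],[50,0]]
[[7,4],[21,20],[34,14],[40,11],[48,12],[50,0]]
[[7,16],[12,4],[21,20],[34,14],[40,11],[48,12],[50,0]]
[[7,16],[12,4],[21,20],[34,14],[40,11],[48,12],[50,0]]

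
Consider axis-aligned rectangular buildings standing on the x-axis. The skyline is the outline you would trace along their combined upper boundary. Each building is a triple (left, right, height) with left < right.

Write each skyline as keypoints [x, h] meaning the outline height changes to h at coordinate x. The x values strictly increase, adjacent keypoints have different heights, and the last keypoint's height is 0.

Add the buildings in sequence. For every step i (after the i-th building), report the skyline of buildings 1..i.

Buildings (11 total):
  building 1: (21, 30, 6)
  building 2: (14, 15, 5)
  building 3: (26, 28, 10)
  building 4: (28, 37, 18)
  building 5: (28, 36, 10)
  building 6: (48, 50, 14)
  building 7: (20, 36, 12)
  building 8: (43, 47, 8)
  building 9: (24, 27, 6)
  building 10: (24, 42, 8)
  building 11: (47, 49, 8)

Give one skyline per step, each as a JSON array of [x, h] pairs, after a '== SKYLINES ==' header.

== SKYLINES ==
[[21,6],[30,0]]
[[14,5],[15,0],[21,6],[30,0]]
[[14,5],[15,0],[21,6],[26,10],[28,6],[30,0]]
[[14,5],[15,0],[21,6],[26,10],[28,18],[37,0]]
[[14,5],[15,0],[21,6],[26,10],[28,18],[37,0]]
[[14,5],[15,0],[21,6],[26,10],[28,18],[37,0],[48,14],[50,0]]
[[14,5],[15,0],[20,12],[28,18],[37,0],[48,14],[50,0]]
[[14,5],[15,0],[20,12],[28,18],[37,0],[43,8],[47,0],[48,14],[50,0]]
[[14,5],[15,0],[20,12],[28,18],[37,0],[43,8],[47,0],[48,14],[50,0]]
[[14,5],[15,0],[20,12],[28,18],[37,8],[42,0],[43,8],[47,0],[48,14],[50,0]]
[[14,5],[15,0],[20,12],[28,18],[37,8],[42,0],[43,8],[48,14],[50,0]]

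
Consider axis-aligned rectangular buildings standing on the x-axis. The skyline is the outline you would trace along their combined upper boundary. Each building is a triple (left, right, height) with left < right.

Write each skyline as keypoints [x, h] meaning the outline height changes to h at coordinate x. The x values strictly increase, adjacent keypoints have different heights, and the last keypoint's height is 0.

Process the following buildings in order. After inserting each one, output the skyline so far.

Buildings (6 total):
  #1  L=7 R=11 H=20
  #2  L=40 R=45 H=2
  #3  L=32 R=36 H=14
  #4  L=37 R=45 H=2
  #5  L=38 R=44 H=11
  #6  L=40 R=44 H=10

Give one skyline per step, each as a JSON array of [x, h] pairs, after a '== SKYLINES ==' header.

== SKYLINES ==
[[7,20],[11,0]]
[[7,20],[11,0],[40,2],[45,0]]
[[7,20],[11,0],[32,14],[36,0],[40,2],[45,0]]
[[7,20],[11,0],[32,14],[36,0],[37,2],[45,0]]
[[7,20],[11,0],[32,14],[36,0],[37,2],[38,11],[44,2],[45,0]]
[[7,20],[11,0],[32,14],[36,0],[37,2],[38,11],[44,2],[45,0]]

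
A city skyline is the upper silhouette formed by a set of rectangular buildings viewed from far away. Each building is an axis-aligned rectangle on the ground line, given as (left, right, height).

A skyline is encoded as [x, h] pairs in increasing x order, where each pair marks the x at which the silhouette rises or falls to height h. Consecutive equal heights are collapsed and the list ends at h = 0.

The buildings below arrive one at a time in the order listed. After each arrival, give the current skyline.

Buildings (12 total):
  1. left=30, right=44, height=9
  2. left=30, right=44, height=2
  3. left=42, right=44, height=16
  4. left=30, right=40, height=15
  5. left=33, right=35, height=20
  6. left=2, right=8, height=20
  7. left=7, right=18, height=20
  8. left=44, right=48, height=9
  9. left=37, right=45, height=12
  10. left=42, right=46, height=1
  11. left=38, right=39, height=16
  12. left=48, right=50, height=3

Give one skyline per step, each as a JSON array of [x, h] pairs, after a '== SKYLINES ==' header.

== SKYLINES ==
[[30,9],[44,0]]
[[30,9],[44,0]]
[[30,9],[42,16],[44,0]]
[[30,15],[40,9],[42,16],[44,0]]
[[30,15],[33,20],[35,15],[40,9],[42,16],[44,0]]
[[2,20],[8,0],[30,15],[33,20],[35,15],[40,9],[42,16],[44,0]]
[[2,20],[18,0],[30,15],[33,20],[35,15],[40,9],[42,16],[44,0]]
[[2,20],[18,0],[30,15],[33,20],[35,15],[40,9],[42,16],[44,9],[48,0]]
[[2,20],[18,0],[30,15],[33,20],[35,15],[40,12],[42,16],[44,12],[45,9],[48,0]]
[[2,20],[18,0],[30,15],[33,20],[35,15],[40,12],[42,16],[44,12],[45,9],[48,0]]
[[2,20],[18,0],[30,15],[33,20],[35,15],[38,16],[39,15],[40,12],[42,16],[44,12],[45,9],[48,0]]
[[2,20],[18,0],[30,15],[33,20],[35,15],[38,16],[39,15],[40,12],[42,16],[44,12],[45,9],[48,3],[50,0]]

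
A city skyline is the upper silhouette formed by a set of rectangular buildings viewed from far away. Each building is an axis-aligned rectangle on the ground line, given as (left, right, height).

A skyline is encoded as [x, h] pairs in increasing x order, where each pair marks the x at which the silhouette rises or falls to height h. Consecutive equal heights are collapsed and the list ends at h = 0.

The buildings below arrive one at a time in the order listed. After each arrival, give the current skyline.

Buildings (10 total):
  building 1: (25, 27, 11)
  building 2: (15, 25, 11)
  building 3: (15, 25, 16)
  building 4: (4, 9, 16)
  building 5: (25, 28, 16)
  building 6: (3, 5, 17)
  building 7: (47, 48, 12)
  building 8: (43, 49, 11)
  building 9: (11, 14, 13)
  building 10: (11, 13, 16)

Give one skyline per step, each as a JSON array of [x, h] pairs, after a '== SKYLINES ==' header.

== SKYLINES ==
[[25,11],[27,0]]
[[15,11],[27,0]]
[[15,16],[25,11],[27,0]]
[[4,16],[9,0],[15,16],[25,11],[27,0]]
[[4,16],[9,0],[15,16],[28,0]]
[[3,17],[5,16],[9,0],[15,16],[28,0]]
[[3,17],[5,16],[9,0],[15,16],[28,0],[47,12],[48,0]]
[[3,17],[5,16],[9,0],[15,16],[28,0],[43,11],[47,12],[48,11],[49,0]]
[[3,17],[5,16],[9,0],[11,13],[14,0],[15,16],[28,0],[43,11],[47,12],[48,11],[49,0]]
[[3,17],[5,16],[9,0],[11,16],[13,13],[14,0],[15,16],[28,0],[43,11],[47,12],[48,11],[49,0]]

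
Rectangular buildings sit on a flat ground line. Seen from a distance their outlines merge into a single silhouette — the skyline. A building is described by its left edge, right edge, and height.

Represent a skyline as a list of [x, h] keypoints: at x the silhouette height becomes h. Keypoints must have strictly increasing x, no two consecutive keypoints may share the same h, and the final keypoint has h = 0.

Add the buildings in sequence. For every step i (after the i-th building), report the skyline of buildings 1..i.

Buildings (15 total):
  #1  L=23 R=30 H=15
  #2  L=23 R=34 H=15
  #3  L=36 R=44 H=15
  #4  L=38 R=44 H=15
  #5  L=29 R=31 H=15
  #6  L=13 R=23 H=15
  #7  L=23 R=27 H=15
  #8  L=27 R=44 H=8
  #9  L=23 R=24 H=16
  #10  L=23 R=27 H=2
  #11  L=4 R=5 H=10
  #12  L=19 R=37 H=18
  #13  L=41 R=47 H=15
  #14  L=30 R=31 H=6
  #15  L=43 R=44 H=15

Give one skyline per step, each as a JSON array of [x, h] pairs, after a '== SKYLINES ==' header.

== SKYLINES ==
[[23,15],[30,0]]
[[23,15],[34,0]]
[[23,15],[34,0],[36,15],[44,0]]
[[23,15],[34,0],[36,15],[44,0]]
[[23,15],[34,0],[36,15],[44,0]]
[[13,15],[34,0],[36,15],[44,0]]
[[13,15],[34,0],[36,15],[44,0]]
[[13,15],[34,8],[36,15],[44,0]]
[[13,15],[23,16],[24,15],[34,8],[36,15],[44,0]]
[[13,15],[23,16],[24,15],[34,8],[36,15],[44,0]]
[[4,10],[5,0],[13,15],[23,16],[24,15],[34,8],[36,15],[44,0]]
[[4,10],[5,0],[13,15],[19,18],[37,15],[44,0]]
[[4,10],[5,0],[13,15],[19,18],[37,15],[47,0]]
[[4,10],[5,0],[13,15],[19,18],[37,15],[47,0]]
[[4,10],[5,0],[13,15],[19,18],[37,15],[47,0]]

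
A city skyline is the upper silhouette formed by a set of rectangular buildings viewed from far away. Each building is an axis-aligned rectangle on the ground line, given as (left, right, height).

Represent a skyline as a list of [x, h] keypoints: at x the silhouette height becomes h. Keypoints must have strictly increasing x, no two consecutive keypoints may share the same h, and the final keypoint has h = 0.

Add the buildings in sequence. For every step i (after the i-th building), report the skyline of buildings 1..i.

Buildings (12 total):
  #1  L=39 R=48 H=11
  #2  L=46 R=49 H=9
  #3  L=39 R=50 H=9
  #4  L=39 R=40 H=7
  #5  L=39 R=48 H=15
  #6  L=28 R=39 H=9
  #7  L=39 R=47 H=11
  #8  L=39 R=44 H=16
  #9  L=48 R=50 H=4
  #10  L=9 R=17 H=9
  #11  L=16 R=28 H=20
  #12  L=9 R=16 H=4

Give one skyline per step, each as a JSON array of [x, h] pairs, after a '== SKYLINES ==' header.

== SKYLINES ==
[[39,11],[48,0]]
[[39,11],[48,9],[49,0]]
[[39,11],[48,9],[50,0]]
[[39,11],[48,9],[50,0]]
[[39,15],[48,9],[50,0]]
[[28,9],[39,15],[48,9],[50,0]]
[[28,9],[39,15],[48,9],[50,0]]
[[28,9],[39,16],[44,15],[48,9],[50,0]]
[[28,9],[39,16],[44,15],[48,9],[50,0]]
[[9,9],[17,0],[28,9],[39,16],[44,15],[48,9],[50,0]]
[[9,9],[16,20],[28,9],[39,16],[44,15],[48,9],[50,0]]
[[9,9],[16,20],[28,9],[39,16],[44,15],[48,9],[50,0]]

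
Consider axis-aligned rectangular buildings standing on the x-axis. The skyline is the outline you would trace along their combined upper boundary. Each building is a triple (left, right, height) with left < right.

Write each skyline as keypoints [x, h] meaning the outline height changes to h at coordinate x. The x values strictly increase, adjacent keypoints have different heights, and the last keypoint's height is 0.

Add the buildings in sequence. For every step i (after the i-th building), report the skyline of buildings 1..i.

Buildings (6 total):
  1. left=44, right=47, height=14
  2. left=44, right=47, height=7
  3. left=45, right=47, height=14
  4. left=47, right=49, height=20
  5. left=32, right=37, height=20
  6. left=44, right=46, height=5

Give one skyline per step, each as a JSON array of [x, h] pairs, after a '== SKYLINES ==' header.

== SKYLINES ==
[[44,14],[47,0]]
[[44,14],[47,0]]
[[44,14],[47,0]]
[[44,14],[47,20],[49,0]]
[[32,20],[37,0],[44,14],[47,20],[49,0]]
[[32,20],[37,0],[44,14],[47,20],[49,0]]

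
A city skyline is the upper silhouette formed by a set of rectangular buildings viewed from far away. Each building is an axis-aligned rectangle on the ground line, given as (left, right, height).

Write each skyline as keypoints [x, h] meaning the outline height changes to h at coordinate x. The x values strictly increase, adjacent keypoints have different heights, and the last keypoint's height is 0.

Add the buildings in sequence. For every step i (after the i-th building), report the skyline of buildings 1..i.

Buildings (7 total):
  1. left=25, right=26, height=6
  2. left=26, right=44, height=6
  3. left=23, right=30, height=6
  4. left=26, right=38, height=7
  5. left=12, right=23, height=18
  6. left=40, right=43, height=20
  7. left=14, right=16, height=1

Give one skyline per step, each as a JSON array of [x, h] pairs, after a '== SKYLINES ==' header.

== SKYLINES ==
[[25,6],[26,0]]
[[25,6],[44,0]]
[[23,6],[44,0]]
[[23,6],[26,7],[38,6],[44,0]]
[[12,18],[23,6],[26,7],[38,6],[44,0]]
[[12,18],[23,6],[26,7],[38,6],[40,20],[43,6],[44,0]]
[[12,18],[23,6],[26,7],[38,6],[40,20],[43,6],[44,0]]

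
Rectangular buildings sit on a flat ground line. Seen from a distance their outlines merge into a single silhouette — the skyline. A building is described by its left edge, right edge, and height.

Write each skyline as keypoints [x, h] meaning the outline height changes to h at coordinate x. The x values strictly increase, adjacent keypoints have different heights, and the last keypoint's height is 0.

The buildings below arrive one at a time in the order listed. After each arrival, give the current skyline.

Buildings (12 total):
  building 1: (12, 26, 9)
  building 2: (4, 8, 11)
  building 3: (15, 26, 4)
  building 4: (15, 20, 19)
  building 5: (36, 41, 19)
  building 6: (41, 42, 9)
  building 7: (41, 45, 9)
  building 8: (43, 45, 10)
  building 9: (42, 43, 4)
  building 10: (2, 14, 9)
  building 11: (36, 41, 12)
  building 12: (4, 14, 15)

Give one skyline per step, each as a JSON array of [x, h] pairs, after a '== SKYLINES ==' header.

== SKYLINES ==
[[12,9],[26,0]]
[[4,11],[8,0],[12,9],[26,0]]
[[4,11],[8,0],[12,9],[26,0]]
[[4,11],[8,0],[12,9],[15,19],[20,9],[26,0]]
[[4,11],[8,0],[12,9],[15,19],[20,9],[26,0],[36,19],[41,0]]
[[4,11],[8,0],[12,9],[15,19],[20,9],[26,0],[36,19],[41,9],[42,0]]
[[4,11],[8,0],[12,9],[15,19],[20,9],[26,0],[36,19],[41,9],[45,0]]
[[4,11],[8,0],[12,9],[15,19],[20,9],[26,0],[36,19],[41,9],[43,10],[45,0]]
[[4,11],[8,0],[12,9],[15,19],[20,9],[26,0],[36,19],[41,9],[43,10],[45,0]]
[[2,9],[4,11],[8,9],[15,19],[20,9],[26,0],[36,19],[41,9],[43,10],[45,0]]
[[2,9],[4,11],[8,9],[15,19],[20,9],[26,0],[36,19],[41,9],[43,10],[45,0]]
[[2,9],[4,15],[14,9],[15,19],[20,9],[26,0],[36,19],[41,9],[43,10],[45,0]]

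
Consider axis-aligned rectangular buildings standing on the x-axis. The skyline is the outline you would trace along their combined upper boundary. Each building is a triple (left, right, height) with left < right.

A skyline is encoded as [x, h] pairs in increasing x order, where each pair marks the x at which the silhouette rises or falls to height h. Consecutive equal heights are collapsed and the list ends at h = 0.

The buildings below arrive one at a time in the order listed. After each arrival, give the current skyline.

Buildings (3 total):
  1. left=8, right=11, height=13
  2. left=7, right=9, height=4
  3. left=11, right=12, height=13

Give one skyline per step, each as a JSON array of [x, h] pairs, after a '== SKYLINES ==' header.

== SKYLINES ==
[[8,13],[11,0]]
[[7,4],[8,13],[11,0]]
[[7,4],[8,13],[12,0]]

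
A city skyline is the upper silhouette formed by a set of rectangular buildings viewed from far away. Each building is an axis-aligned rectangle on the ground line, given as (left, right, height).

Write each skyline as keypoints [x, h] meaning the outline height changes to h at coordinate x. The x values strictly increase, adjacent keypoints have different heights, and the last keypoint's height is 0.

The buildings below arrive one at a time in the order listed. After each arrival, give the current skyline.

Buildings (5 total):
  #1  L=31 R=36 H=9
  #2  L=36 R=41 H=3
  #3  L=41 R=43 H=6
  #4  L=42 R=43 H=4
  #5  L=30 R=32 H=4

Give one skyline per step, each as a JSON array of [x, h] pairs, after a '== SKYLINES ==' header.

== SKYLINES ==
[[31,9],[36,0]]
[[31,9],[36,3],[41,0]]
[[31,9],[36,3],[41,6],[43,0]]
[[31,9],[36,3],[41,6],[43,0]]
[[30,4],[31,9],[36,3],[41,6],[43,0]]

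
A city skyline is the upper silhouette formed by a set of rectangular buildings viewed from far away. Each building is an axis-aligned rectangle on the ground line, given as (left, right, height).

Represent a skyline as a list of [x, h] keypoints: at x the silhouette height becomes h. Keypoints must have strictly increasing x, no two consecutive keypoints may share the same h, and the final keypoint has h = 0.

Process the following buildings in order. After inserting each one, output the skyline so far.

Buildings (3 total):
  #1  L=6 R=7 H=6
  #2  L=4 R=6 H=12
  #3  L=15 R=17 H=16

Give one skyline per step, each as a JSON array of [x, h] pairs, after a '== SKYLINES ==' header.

== SKYLINES ==
[[6,6],[7,0]]
[[4,12],[6,6],[7,0]]
[[4,12],[6,6],[7,0],[15,16],[17,0]]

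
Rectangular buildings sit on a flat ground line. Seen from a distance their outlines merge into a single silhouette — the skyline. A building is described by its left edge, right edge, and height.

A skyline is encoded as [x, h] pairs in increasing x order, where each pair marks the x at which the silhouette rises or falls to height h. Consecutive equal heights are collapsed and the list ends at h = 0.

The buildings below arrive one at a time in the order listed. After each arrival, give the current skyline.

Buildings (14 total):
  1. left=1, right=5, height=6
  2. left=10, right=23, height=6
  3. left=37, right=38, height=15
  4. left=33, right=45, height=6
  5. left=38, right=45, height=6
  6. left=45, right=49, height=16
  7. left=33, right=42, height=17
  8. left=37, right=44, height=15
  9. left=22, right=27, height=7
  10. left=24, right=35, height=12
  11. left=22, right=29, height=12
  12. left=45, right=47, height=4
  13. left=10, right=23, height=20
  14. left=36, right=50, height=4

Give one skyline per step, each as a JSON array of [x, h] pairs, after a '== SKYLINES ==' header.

== SKYLINES ==
[[1,6],[5,0]]
[[1,6],[5,0],[10,6],[23,0]]
[[1,6],[5,0],[10,6],[23,0],[37,15],[38,0]]
[[1,6],[5,0],[10,6],[23,0],[33,6],[37,15],[38,6],[45,0]]
[[1,6],[5,0],[10,6],[23,0],[33,6],[37,15],[38,6],[45,0]]
[[1,6],[5,0],[10,6],[23,0],[33,6],[37,15],[38,6],[45,16],[49,0]]
[[1,6],[5,0],[10,6],[23,0],[33,17],[42,6],[45,16],[49,0]]
[[1,6],[5,0],[10,6],[23,0],[33,17],[42,15],[44,6],[45,16],[49,0]]
[[1,6],[5,0],[10,6],[22,7],[27,0],[33,17],[42,15],[44,6],[45,16],[49,0]]
[[1,6],[5,0],[10,6],[22,7],[24,12],[33,17],[42,15],[44,6],[45,16],[49,0]]
[[1,6],[5,0],[10,6],[22,12],[33,17],[42,15],[44,6],[45,16],[49,0]]
[[1,6],[5,0],[10,6],[22,12],[33,17],[42,15],[44,6],[45,16],[49,0]]
[[1,6],[5,0],[10,20],[23,12],[33,17],[42,15],[44,6],[45,16],[49,0]]
[[1,6],[5,0],[10,20],[23,12],[33,17],[42,15],[44,6],[45,16],[49,4],[50,0]]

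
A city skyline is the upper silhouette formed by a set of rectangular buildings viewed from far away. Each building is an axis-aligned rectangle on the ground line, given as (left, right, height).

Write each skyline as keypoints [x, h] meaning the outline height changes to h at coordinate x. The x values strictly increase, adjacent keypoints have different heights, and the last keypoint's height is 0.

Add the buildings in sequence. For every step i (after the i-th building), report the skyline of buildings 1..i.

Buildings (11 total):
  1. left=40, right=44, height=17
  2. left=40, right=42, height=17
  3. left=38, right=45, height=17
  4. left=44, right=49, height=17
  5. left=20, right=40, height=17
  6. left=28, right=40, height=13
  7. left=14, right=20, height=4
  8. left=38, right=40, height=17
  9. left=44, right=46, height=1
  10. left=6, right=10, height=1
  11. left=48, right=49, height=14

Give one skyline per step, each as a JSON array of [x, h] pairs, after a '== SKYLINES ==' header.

== SKYLINES ==
[[40,17],[44,0]]
[[40,17],[44,0]]
[[38,17],[45,0]]
[[38,17],[49,0]]
[[20,17],[49,0]]
[[20,17],[49,0]]
[[14,4],[20,17],[49,0]]
[[14,4],[20,17],[49,0]]
[[14,4],[20,17],[49,0]]
[[6,1],[10,0],[14,4],[20,17],[49,0]]
[[6,1],[10,0],[14,4],[20,17],[49,0]]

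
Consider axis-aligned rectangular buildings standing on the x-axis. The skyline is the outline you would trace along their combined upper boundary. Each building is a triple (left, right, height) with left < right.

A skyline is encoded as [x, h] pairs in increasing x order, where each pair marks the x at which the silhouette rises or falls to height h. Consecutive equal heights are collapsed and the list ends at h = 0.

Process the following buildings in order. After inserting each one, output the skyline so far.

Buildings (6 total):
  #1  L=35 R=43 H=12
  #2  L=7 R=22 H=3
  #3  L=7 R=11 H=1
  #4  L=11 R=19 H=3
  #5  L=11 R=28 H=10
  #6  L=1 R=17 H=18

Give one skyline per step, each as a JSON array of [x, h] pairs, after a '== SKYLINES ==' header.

== SKYLINES ==
[[35,12],[43,0]]
[[7,3],[22,0],[35,12],[43,0]]
[[7,3],[22,0],[35,12],[43,0]]
[[7,3],[22,0],[35,12],[43,0]]
[[7,3],[11,10],[28,0],[35,12],[43,0]]
[[1,18],[17,10],[28,0],[35,12],[43,0]]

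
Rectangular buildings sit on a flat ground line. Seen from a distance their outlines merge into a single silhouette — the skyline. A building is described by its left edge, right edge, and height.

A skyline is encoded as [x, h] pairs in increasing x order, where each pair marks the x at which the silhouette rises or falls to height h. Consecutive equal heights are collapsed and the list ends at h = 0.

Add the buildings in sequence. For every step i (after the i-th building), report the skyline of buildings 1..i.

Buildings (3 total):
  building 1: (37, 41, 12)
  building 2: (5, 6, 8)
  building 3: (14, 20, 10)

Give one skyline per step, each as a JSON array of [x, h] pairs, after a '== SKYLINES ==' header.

== SKYLINES ==
[[37,12],[41,0]]
[[5,8],[6,0],[37,12],[41,0]]
[[5,8],[6,0],[14,10],[20,0],[37,12],[41,0]]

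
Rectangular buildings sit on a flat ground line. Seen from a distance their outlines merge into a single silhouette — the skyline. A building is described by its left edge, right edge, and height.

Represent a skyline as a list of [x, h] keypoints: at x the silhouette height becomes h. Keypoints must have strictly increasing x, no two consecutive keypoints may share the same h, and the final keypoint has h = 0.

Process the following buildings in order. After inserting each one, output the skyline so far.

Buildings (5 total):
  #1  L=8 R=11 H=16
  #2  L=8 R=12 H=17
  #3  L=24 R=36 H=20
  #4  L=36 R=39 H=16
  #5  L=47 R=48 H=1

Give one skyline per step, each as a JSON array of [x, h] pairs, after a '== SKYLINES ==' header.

== SKYLINES ==
[[8,16],[11,0]]
[[8,17],[12,0]]
[[8,17],[12,0],[24,20],[36,0]]
[[8,17],[12,0],[24,20],[36,16],[39,0]]
[[8,17],[12,0],[24,20],[36,16],[39,0],[47,1],[48,0]]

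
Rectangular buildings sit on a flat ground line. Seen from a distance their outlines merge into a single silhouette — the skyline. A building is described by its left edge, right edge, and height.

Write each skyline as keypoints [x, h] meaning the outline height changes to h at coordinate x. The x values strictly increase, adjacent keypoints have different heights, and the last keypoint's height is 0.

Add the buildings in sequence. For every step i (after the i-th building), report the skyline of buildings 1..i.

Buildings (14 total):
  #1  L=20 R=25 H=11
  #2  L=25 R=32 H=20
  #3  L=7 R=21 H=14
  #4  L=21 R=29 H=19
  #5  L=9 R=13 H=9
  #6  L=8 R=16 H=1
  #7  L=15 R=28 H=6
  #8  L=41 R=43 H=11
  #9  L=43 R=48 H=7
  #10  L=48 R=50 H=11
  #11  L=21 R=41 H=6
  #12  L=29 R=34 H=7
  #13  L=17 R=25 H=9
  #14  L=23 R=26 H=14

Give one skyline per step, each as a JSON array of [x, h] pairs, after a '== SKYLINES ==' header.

== SKYLINES ==
[[20,11],[25,0]]
[[20,11],[25,20],[32,0]]
[[7,14],[21,11],[25,20],[32,0]]
[[7,14],[21,19],[25,20],[32,0]]
[[7,14],[21,19],[25,20],[32,0]]
[[7,14],[21,19],[25,20],[32,0]]
[[7,14],[21,19],[25,20],[32,0]]
[[7,14],[21,19],[25,20],[32,0],[41,11],[43,0]]
[[7,14],[21,19],[25,20],[32,0],[41,11],[43,7],[48,0]]
[[7,14],[21,19],[25,20],[32,0],[41,11],[43,7],[48,11],[50,0]]
[[7,14],[21,19],[25,20],[32,6],[41,11],[43,7],[48,11],[50,0]]
[[7,14],[21,19],[25,20],[32,7],[34,6],[41,11],[43,7],[48,11],[50,0]]
[[7,14],[21,19],[25,20],[32,7],[34,6],[41,11],[43,7],[48,11],[50,0]]
[[7,14],[21,19],[25,20],[32,7],[34,6],[41,11],[43,7],[48,11],[50,0]]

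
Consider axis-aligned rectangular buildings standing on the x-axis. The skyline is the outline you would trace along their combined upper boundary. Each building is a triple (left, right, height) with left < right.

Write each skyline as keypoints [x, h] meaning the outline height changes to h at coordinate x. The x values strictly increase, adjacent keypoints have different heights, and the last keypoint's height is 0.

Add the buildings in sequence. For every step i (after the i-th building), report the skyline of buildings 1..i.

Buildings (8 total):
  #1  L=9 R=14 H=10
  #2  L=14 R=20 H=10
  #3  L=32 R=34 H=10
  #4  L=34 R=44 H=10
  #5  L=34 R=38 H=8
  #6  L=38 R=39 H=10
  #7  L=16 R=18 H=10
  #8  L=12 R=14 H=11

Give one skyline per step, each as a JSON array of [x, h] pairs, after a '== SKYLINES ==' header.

== SKYLINES ==
[[9,10],[14,0]]
[[9,10],[20,0]]
[[9,10],[20,0],[32,10],[34,0]]
[[9,10],[20,0],[32,10],[44,0]]
[[9,10],[20,0],[32,10],[44,0]]
[[9,10],[20,0],[32,10],[44,0]]
[[9,10],[20,0],[32,10],[44,0]]
[[9,10],[12,11],[14,10],[20,0],[32,10],[44,0]]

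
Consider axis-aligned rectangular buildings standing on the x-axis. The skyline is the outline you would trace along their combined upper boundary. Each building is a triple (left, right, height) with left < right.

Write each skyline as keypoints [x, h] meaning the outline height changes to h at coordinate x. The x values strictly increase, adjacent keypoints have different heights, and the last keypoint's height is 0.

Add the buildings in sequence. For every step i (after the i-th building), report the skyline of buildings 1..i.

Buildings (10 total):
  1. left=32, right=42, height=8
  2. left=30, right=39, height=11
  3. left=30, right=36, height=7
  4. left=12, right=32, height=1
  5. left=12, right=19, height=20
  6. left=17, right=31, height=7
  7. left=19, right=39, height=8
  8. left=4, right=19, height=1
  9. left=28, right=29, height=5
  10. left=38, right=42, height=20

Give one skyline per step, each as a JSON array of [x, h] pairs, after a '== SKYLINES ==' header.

== SKYLINES ==
[[32,8],[42,0]]
[[30,11],[39,8],[42,0]]
[[30,11],[39,8],[42,0]]
[[12,1],[30,11],[39,8],[42,0]]
[[12,20],[19,1],[30,11],[39,8],[42,0]]
[[12,20],[19,7],[30,11],[39,8],[42,0]]
[[12,20],[19,8],[30,11],[39,8],[42,0]]
[[4,1],[12,20],[19,8],[30,11],[39,8],[42,0]]
[[4,1],[12,20],[19,8],[30,11],[39,8],[42,0]]
[[4,1],[12,20],[19,8],[30,11],[38,20],[42,0]]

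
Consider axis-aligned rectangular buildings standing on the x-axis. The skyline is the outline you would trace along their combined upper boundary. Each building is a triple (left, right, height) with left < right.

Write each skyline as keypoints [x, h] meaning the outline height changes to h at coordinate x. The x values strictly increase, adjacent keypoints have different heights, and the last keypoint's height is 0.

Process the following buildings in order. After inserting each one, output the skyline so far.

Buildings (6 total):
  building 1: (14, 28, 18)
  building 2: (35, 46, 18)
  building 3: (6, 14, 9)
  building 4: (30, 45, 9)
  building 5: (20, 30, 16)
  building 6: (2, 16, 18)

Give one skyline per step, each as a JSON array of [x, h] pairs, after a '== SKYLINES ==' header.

== SKYLINES ==
[[14,18],[28,0]]
[[14,18],[28,0],[35,18],[46,0]]
[[6,9],[14,18],[28,0],[35,18],[46,0]]
[[6,9],[14,18],[28,0],[30,9],[35,18],[46,0]]
[[6,9],[14,18],[28,16],[30,9],[35,18],[46,0]]
[[2,18],[28,16],[30,9],[35,18],[46,0]]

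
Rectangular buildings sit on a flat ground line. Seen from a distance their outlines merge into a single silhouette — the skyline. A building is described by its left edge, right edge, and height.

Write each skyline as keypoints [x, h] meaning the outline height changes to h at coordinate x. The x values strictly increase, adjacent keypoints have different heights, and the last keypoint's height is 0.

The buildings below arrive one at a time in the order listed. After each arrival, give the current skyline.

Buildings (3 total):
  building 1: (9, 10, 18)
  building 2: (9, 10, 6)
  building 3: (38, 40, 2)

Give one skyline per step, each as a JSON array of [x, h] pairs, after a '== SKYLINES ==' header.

== SKYLINES ==
[[9,18],[10,0]]
[[9,18],[10,0]]
[[9,18],[10,0],[38,2],[40,0]]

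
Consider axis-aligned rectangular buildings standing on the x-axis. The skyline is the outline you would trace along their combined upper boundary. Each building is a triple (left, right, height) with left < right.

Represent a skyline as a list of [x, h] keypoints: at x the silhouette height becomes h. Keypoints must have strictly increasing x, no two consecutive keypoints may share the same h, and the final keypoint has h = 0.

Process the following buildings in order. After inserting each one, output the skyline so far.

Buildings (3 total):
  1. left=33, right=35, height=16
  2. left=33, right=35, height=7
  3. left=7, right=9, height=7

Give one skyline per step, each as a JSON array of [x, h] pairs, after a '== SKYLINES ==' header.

== SKYLINES ==
[[33,16],[35,0]]
[[33,16],[35,0]]
[[7,7],[9,0],[33,16],[35,0]]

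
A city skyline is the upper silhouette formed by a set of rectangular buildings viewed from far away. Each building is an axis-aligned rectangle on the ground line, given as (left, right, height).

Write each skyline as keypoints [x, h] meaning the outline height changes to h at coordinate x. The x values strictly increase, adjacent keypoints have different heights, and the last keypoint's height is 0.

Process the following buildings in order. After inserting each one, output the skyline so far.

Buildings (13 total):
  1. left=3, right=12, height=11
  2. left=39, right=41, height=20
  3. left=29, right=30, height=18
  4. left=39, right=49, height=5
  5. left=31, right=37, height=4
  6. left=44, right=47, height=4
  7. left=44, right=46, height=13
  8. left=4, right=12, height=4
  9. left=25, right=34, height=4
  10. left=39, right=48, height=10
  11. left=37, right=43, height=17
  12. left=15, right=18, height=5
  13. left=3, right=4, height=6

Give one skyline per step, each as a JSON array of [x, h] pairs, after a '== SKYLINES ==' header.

== SKYLINES ==
[[3,11],[12,0]]
[[3,11],[12,0],[39,20],[41,0]]
[[3,11],[12,0],[29,18],[30,0],[39,20],[41,0]]
[[3,11],[12,0],[29,18],[30,0],[39,20],[41,5],[49,0]]
[[3,11],[12,0],[29,18],[30,0],[31,4],[37,0],[39,20],[41,5],[49,0]]
[[3,11],[12,0],[29,18],[30,0],[31,4],[37,0],[39,20],[41,5],[49,0]]
[[3,11],[12,0],[29,18],[30,0],[31,4],[37,0],[39,20],[41,5],[44,13],[46,5],[49,0]]
[[3,11],[12,0],[29,18],[30,0],[31,4],[37,0],[39,20],[41,5],[44,13],[46,5],[49,0]]
[[3,11],[12,0],[25,4],[29,18],[30,4],[37,0],[39,20],[41,5],[44,13],[46,5],[49,0]]
[[3,11],[12,0],[25,4],[29,18],[30,4],[37,0],[39,20],[41,10],[44,13],[46,10],[48,5],[49,0]]
[[3,11],[12,0],[25,4],[29,18],[30,4],[37,17],[39,20],[41,17],[43,10],[44,13],[46,10],[48,5],[49,0]]
[[3,11],[12,0],[15,5],[18,0],[25,4],[29,18],[30,4],[37,17],[39,20],[41,17],[43,10],[44,13],[46,10],[48,5],[49,0]]
[[3,11],[12,0],[15,5],[18,0],[25,4],[29,18],[30,4],[37,17],[39,20],[41,17],[43,10],[44,13],[46,10],[48,5],[49,0]]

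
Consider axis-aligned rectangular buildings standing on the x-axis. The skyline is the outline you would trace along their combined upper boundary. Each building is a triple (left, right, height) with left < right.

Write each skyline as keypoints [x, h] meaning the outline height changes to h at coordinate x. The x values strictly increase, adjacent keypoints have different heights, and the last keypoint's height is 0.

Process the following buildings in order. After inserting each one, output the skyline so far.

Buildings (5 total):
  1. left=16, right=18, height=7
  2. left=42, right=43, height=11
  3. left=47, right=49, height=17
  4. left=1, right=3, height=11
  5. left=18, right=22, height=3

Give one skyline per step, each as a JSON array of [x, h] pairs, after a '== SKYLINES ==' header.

== SKYLINES ==
[[16,7],[18,0]]
[[16,7],[18,0],[42,11],[43,0]]
[[16,7],[18,0],[42,11],[43,0],[47,17],[49,0]]
[[1,11],[3,0],[16,7],[18,0],[42,11],[43,0],[47,17],[49,0]]
[[1,11],[3,0],[16,7],[18,3],[22,0],[42,11],[43,0],[47,17],[49,0]]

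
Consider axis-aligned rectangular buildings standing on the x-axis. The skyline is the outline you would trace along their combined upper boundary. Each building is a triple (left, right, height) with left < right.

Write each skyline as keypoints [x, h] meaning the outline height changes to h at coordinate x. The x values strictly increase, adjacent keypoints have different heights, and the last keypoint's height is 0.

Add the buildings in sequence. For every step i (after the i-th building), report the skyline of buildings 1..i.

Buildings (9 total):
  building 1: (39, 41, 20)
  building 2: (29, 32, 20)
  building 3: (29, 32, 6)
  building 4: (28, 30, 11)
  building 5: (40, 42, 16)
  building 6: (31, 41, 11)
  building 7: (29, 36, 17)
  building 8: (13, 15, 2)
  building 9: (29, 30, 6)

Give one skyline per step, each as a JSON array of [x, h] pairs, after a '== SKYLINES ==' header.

== SKYLINES ==
[[39,20],[41,0]]
[[29,20],[32,0],[39,20],[41,0]]
[[29,20],[32,0],[39,20],[41,0]]
[[28,11],[29,20],[32,0],[39,20],[41,0]]
[[28,11],[29,20],[32,0],[39,20],[41,16],[42,0]]
[[28,11],[29,20],[32,11],[39,20],[41,16],[42,0]]
[[28,11],[29,20],[32,17],[36,11],[39,20],[41,16],[42,0]]
[[13,2],[15,0],[28,11],[29,20],[32,17],[36,11],[39,20],[41,16],[42,0]]
[[13,2],[15,0],[28,11],[29,20],[32,17],[36,11],[39,20],[41,16],[42,0]]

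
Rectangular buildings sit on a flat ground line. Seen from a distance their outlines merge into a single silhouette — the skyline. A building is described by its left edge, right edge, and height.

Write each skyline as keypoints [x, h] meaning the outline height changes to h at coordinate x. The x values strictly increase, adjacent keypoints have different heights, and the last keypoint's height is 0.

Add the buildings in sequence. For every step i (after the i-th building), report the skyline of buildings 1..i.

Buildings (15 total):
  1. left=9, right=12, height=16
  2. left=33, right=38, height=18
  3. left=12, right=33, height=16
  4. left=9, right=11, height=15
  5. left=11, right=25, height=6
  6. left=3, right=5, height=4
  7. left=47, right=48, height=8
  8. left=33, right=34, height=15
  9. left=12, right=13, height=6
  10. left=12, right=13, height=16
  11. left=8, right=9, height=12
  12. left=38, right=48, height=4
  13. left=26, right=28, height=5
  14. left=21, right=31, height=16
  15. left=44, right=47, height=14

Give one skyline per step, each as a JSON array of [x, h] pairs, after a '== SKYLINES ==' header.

== SKYLINES ==
[[9,16],[12,0]]
[[9,16],[12,0],[33,18],[38,0]]
[[9,16],[33,18],[38,0]]
[[9,16],[33,18],[38,0]]
[[9,16],[33,18],[38,0]]
[[3,4],[5,0],[9,16],[33,18],[38,0]]
[[3,4],[5,0],[9,16],[33,18],[38,0],[47,8],[48,0]]
[[3,4],[5,0],[9,16],[33,18],[38,0],[47,8],[48,0]]
[[3,4],[5,0],[9,16],[33,18],[38,0],[47,8],[48,0]]
[[3,4],[5,0],[9,16],[33,18],[38,0],[47,8],[48,0]]
[[3,4],[5,0],[8,12],[9,16],[33,18],[38,0],[47,8],[48,0]]
[[3,4],[5,0],[8,12],[9,16],[33,18],[38,4],[47,8],[48,0]]
[[3,4],[5,0],[8,12],[9,16],[33,18],[38,4],[47,8],[48,0]]
[[3,4],[5,0],[8,12],[9,16],[33,18],[38,4],[47,8],[48,0]]
[[3,4],[5,0],[8,12],[9,16],[33,18],[38,4],[44,14],[47,8],[48,0]]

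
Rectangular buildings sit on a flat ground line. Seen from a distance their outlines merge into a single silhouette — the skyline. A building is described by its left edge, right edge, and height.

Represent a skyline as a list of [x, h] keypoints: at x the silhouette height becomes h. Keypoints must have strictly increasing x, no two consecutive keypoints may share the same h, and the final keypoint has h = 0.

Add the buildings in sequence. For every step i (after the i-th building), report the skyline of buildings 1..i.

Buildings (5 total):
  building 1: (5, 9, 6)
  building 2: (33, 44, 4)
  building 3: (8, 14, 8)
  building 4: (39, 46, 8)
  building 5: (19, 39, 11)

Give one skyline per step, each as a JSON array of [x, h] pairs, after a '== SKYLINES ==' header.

== SKYLINES ==
[[5,6],[9,0]]
[[5,6],[9,0],[33,4],[44,0]]
[[5,6],[8,8],[14,0],[33,4],[44,0]]
[[5,6],[8,8],[14,0],[33,4],[39,8],[46,0]]
[[5,6],[8,8],[14,0],[19,11],[39,8],[46,0]]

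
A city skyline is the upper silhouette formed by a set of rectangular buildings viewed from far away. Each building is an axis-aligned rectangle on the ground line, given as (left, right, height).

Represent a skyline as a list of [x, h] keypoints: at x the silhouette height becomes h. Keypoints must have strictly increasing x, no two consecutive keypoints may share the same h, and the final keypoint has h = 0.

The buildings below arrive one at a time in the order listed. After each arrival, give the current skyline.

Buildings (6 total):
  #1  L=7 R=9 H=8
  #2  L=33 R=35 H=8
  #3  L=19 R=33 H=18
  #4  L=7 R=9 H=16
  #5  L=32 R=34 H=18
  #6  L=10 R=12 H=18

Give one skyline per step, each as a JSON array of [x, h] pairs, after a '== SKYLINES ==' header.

== SKYLINES ==
[[7,8],[9,0]]
[[7,8],[9,0],[33,8],[35,0]]
[[7,8],[9,0],[19,18],[33,8],[35,0]]
[[7,16],[9,0],[19,18],[33,8],[35,0]]
[[7,16],[9,0],[19,18],[34,8],[35,0]]
[[7,16],[9,0],[10,18],[12,0],[19,18],[34,8],[35,0]]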